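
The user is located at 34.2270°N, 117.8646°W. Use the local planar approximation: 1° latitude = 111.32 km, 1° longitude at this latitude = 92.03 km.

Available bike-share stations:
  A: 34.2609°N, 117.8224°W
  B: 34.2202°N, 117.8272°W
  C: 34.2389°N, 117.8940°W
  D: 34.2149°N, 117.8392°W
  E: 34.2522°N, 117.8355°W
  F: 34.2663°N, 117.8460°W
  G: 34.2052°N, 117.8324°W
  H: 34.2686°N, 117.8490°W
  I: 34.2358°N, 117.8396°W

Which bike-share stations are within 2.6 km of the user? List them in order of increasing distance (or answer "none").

I

Distances from 34.2270°N, 117.8646°W:
A: √((0.0339·111.32)² + (0.0422·92.03)²) = √(14.241174 + 15.082862) = 5.4152 km
B: √((-0.0068·111.32)² + (0.0374·92.03)²) = √(0.573013 + 11.846827) = 3.5242 km
C: √((0.0119·111.32)² + (-0.0294·92.03)²) = √(1.754851 + 7.320715) = 3.0126 km
D: √((-0.0121·111.32)² + (0.0254·92.03)²) = √(1.814334 + 5.464196) = 2.6979 km
E: √((0.0252·111.32)² + (0.0291·92.03)²) = √(7.869506 + 7.172075) = 3.8783 km
F: √((0.0393·111.32)² + (0.0186·92.03)²) = √(19.139540 + 2.930115) = 4.6978 km
G: √((-0.0218·111.32)² + (0.0322·92.03)²) = √(5.889242 + 8.781538) = 3.8302 km
H: √((0.0416·111.32)² + (0.0156·92.03)²) = √(21.445346 + 2.061143) = 4.8483 km
I: √((0.0088·111.32)² + (0.0250·92.03)²) = √(0.959648 + 5.293451) = 2.5006 km
Threshold 2.6 km: I (2.5006 km) is within range.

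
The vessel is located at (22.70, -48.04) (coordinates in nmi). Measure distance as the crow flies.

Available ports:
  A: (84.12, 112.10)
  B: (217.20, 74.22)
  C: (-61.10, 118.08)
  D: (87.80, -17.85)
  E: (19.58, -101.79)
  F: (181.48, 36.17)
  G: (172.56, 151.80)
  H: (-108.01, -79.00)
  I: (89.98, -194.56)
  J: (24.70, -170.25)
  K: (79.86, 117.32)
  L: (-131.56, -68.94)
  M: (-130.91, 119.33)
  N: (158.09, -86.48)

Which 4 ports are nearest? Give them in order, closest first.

Distances from (22.70, -48.04):
A: √((61.42)² + (160.14)²) = √(3772.4164 + 25644.8196) = 171.51 nmi
B: √((194.50)² + (122.26)²) = √(37830.2500 + 14947.5076) = 229.73 nmi
C: √((-83.80)² + (166.12)²) = √(7022.4400 + 27595.8544) = 186.06 nmi
D: √((65.10)² + (30.19)²) = √(4238.0100 + 911.4361) = 71.76 nmi
E: √((-3.12)² + (-53.75)²) = √(9.7344 + 2889.0625) = 53.84 nmi
F: √((158.78)² + (84.21)²) = √(25211.0884 + 7091.3241) = 179.73 nmi
G: √((149.86)² + (199.84)²) = √(22458.0196 + 39936.0256) = 249.79 nmi
H: √((-130.71)² + (-30.96)²) = √(17085.1041 + 958.5216) = 134.33 nmi
I: √((67.28)² + (-146.52)²) = √(4526.5984 + 21468.1104) = 161.23 nmi
J: √((2.00)² + (-122.21)²) = √(4.0000 + 14935.2841) = 122.23 nmi
K: √((57.16)² + (165.36)²) = √(3267.2656 + 27343.9296) = 174.96 nmi
L: √((-154.26)² + (-20.90)²) = √(23796.1476 + 436.8100) = 155.67 nmi
M: √((-153.61)² + (167.37)²) = √(23596.0321 + 28012.7169) = 227.18 nmi
N: √((135.39)² + (-38.44)²) = √(18330.4521 + 1477.6336) = 140.74 nmi
Sorted: E (53.84 nmi) < D (71.76 nmi) < J (122.23 nmi) < H (134.33 nmi) < N (140.74 nmi) < L (155.67 nmi) < …

E, D, J, H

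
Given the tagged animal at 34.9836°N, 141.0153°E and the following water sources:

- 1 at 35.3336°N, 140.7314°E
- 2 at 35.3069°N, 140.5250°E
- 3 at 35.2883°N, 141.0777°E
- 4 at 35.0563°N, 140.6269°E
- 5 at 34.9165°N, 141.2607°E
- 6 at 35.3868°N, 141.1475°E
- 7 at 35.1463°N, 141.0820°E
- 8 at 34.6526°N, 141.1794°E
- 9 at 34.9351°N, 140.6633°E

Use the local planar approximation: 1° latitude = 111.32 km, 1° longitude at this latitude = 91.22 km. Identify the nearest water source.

Distances from 34.9836°N, 141.0153°E:
1: √((0.3500·111.32)² + (-0.2839·91.22)²) = √(1518.037444 + 670.673151) = 46.7837 km
2: √((0.3233·111.32)² + (-0.4903·91.22)²) = √(1295.262537 + 2000.340474) = 57.4073 km
3: √((0.3047·111.32)² + (0.0624·91.22)²) = √(1150.512400 + 32.400321) = 34.3935 km
4: √((0.0727·111.32)² + (-0.3884·91.22)²) = √(65.496066 + 1255.274129) = 36.3424 km
5: √((-0.0671·111.32)² + (0.2454·91.22)²) = √(55.794506 + 501.105596) = 23.5987 km
6: √((0.4032·111.32)² + (0.1322·91.22)²) = √(2014.593564 + 145.426331) = 46.4760 km
7: √((0.1627·111.32)² + (0.0667·91.22)²) = √(328.035995 + 37.019607) = 19.1064 km
8: √((-0.3310·111.32)² + (0.1641·91.22)²) = √(1357.695513 + 224.077009) = 39.7715 km
9: √((-0.0485·111.32)² + (-0.3520·91.22)²) = √(29.149417 + 1031.016137) = 32.5602 km
Minimum: 7 at 19.1064 km.

7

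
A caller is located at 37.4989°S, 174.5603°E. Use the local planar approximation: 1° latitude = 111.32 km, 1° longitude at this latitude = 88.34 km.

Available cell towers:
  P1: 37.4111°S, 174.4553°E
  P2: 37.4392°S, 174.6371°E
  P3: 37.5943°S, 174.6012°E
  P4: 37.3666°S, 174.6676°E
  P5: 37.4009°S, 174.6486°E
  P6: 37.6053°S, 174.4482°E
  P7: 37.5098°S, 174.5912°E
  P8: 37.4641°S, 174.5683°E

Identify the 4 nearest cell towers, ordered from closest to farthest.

Distances from 37.4989°S, 174.5603°E:
P1: 13.4747 km
P2: 9.4972 km
P3: 11.2177 km
P4: 17.5144 km
P5: 13.4112 km
P6: 15.4389 km
P7: 2.9872 km
P8: 3.9379 km
Sorted: P7 (2.9872 km) < P8 (3.9379 km) < P2 (9.4972 km) < P3 (11.2177 km) < P5 (13.4112 km) < P1 (13.4747 km) < …

P7, P8, P2, P3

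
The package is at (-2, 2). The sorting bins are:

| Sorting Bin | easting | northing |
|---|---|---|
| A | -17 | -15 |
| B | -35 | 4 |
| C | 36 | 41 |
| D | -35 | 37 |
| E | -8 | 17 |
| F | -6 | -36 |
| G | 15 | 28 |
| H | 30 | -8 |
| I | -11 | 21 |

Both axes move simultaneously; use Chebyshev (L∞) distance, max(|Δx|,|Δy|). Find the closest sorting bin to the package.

E

Distances from (-2, 2):
A: 17
B: 33
C: 39
D: 35
E: 15
F: 38
G: 26
H: 32
I: 19
Minimum: E at 15.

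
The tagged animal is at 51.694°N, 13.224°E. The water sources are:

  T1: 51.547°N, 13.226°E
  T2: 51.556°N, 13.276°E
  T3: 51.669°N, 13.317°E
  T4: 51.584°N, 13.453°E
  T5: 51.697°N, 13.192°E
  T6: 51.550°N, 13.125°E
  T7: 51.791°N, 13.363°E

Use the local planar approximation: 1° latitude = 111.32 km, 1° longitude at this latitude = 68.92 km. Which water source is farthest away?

T4

Distances from 51.694°N, 13.224°E:
T1: 16.365 km
T2: 15.775 km
T3: 6.988 km
T4: 19.976 km
T5: 2.231 km
T6: 17.422 km
T7: 14.435 km
Maximum: T4 at 19.976 km.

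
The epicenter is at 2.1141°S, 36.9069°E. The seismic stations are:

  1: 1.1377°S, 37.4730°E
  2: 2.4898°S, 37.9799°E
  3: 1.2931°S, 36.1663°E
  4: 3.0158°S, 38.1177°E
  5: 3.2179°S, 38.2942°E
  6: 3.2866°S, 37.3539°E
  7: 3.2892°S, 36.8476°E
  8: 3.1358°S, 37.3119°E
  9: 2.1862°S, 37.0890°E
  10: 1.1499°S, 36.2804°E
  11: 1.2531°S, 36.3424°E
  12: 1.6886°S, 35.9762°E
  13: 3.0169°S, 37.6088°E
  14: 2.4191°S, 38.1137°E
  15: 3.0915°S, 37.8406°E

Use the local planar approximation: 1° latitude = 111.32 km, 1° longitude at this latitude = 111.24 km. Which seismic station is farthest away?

5

Distances from 2.1141°S, 36.9069°E:
1: 125.6174 km
2: 126.4757 km
3: 123.0447 km
4: 167.9786 km
5: 197.2662 km
6: 139.6735 km
7: 130.9783 km
8: 122.3335 km
9: 21.7889 km
10: 127.9754 km
11: 114.5852 km
12: 113.8520 km
13: 127.2658 km
14: 138.4715 km
15: 150.4202 km
Maximum: 5 at 197.2662 km.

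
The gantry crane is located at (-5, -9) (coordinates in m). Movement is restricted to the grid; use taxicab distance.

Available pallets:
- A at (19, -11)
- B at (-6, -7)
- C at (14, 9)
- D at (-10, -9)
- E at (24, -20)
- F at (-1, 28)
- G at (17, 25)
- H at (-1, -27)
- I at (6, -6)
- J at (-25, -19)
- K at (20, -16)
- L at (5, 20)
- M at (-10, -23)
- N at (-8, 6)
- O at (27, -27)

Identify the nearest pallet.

Distances from (-5, -9):
A: |24| + |-2| = 24 + 2 = 26 m
B: |-1| + |2| = 1 + 2 = 3 m
C: |19| + |18| = 19 + 18 = 37 m
D: |-5| + |0| = 5 + 0 = 5 m
E: |29| + |-11| = 29 + 11 = 40 m
F: |4| + |37| = 4 + 37 = 41 m
G: |22| + |34| = 22 + 34 = 56 m
H: |4| + |-18| = 4 + 18 = 22 m
I: |11| + |3| = 11 + 3 = 14 m
J: |-20| + |-10| = 20 + 10 = 30 m
K: |25| + |-7| = 25 + 7 = 32 m
L: |10| + |29| = 10 + 29 = 39 m
M: |-5| + |-14| = 5 + 14 = 19 m
N: |-3| + |15| = 3 + 15 = 18 m
O: |32| + |-18| = 32 + 18 = 50 m
Minimum: B at 3 m.

B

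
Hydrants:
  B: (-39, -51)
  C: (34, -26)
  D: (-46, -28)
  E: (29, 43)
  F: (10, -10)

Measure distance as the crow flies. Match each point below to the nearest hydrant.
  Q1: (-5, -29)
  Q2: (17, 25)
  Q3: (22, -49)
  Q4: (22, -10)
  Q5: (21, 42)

Q1 at (-5, -29):
  B: √((-34)² + (-22)²) = √(1156.000 + 484.000) = 40.5
  C: √((39)² + (3)²) = √(1521.000 + 9.000) = 39.1
  D: √((-41)² + (1)²) = √(1681.000 + 1.000) = 41.0
  E: √((34)² + (72)²) = √(1156.000 + 5184.000) = 79.6
  F: √((15)² + (19)²) = √(225.000 + 361.000) = 24.2
  → nearest: F (24.2)
Q2 at (17, 25):
  B: √((-56)² + (-76)²) = √(3136.000 + 5776.000) = 94.4
  C: √((17)² + (-51)²) = √(289.000 + 2601.000) = 53.8
  D: √((-63)² + (-53)²) = √(3969.000 + 2809.000) = 82.3
  E: √((12)² + (18)²) = √(144.000 + 324.000) = 21.6
  F: √((-7)² + (-35)²) = √(49.000 + 1225.000) = 35.7
  → nearest: E (21.6)
Q3 at (22, -49):
  B: √((-61)² + (-2)²) = √(3721.000 + 4.000) = 61.0
  C: √((12)² + (23)²) = √(144.000 + 529.000) = 25.9
  D: √((-68)² + (21)²) = √(4624.000 + 441.000) = 71.2
  E: √((7)² + (92)²) = √(49.000 + 8464.000) = 92.3
  F: √((-12)² + (39)²) = √(144.000 + 1521.000) = 40.8
  → nearest: C (25.9)
Q4 at (22, -10):
  B: √((-61)² + (-41)²) = √(3721.000 + 1681.000) = 73.5
  C: √((12)² + (-16)²) = √(144.000 + 256.000) = 20.0
  D: √((-68)² + (-18)²) = √(4624.000 + 324.000) = 70.3
  E: √((7)² + (53)²) = √(49.000 + 2809.000) = 53.5
  F: √((-12)² + (0)²) = √(144.000 + 0.000) = 12.0
  → nearest: F (12.0)
Q5 at (21, 42):
  B: √((-60)² + (-93)²) = √(3600.000 + 8649.000) = 110.7
  C: √((13)² + (-68)²) = √(169.000 + 4624.000) = 69.2
  D: √((-67)² + (-70)²) = √(4489.000 + 4900.000) = 96.9
  E: √((8)² + (1)²) = √(64.000 + 1.000) = 8.1
  F: √((-11)² + (-52)²) = √(121.000 + 2704.000) = 53.2
  → nearest: E (8.1)

Q1→F; Q2→E; Q3→C; Q4→F; Q5→E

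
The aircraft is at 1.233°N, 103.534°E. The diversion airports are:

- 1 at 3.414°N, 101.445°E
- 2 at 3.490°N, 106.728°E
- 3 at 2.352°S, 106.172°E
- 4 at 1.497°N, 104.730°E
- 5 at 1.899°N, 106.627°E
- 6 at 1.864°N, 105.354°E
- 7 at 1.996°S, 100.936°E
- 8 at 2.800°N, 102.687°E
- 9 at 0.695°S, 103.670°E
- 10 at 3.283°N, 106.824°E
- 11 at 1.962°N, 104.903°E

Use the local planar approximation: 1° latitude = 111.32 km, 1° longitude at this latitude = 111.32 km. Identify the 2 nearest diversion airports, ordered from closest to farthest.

4, 11

Distances from 1.233°N, 103.534°E:
1: √((2.181·111.32)² + (-2.089·111.32)²) = √(58946.45967 + 54078.33045) = 336.192 km
2: √((2.257·111.32)² + (3.194·111.32)²) = √(63126.18060 + 126420.12602) = 435.369 km
3: √((-3.585·111.32)² + (2.638·111.32)²) = √(159266.60236 + 86237.46422) = 495.484 km
4: √((0.264·111.32)² + (1.196·111.32)²) = √(863.68276 + 17725.91876) = 136.344 km
5: √((0.666·111.32)² + (3.093·111.32)²) = √(5496.60911 + 118551.27670) = 352.204 km
6: √((0.631·111.32)² + (1.820·111.32)²) = √(4934.06781 + 41047.73249) = 214.434 km
7: √((-3.229·111.32)² + (-2.598·111.32)²) = √(129205.94160 + 83642.05391) = 461.355 km
8: √((1.567·111.32)² + (-0.847·111.32)²) = √(30428.76935 + 8890.23449) = 198.290 km
9: √((-1.928·111.32)² + (0.136·111.32)²) = √(46063.87346 + 229.20507) = 215.158 km
10: √((2.050·111.32)² + (3.290·111.32)²) = √(52077.97844 + 134133.78855) = 431.523 km
11: √((0.729·111.32)² + (1.369·111.32)²) = √(6585.69255 + 23224.86999) = 172.657 km
Sorted: 4 (136.344 km) < 11 (172.657 km) < 8 (198.290 km) < 6 (214.434 km) < …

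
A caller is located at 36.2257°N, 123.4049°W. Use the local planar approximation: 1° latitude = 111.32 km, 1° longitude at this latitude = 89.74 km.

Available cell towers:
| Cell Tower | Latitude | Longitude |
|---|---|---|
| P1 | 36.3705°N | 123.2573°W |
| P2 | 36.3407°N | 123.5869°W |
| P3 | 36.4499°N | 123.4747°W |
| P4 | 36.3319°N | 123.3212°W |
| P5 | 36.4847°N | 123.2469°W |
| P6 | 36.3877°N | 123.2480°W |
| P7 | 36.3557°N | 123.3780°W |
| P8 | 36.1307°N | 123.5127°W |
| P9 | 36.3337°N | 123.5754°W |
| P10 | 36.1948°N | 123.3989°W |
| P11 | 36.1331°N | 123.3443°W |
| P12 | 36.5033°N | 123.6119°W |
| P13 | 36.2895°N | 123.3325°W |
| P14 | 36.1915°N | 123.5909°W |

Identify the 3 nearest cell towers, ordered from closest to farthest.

P10, P13, P11

Distances from 36.2257°N, 123.4049°W:
P1: 20.8632 km
P2: 20.7519 km
P3: 25.7320 km
P4: 14.0065 km
P5: 32.1297 km
P6: 22.8795 km
P7: 14.6716 km
P8: 14.3326 km
P9: 19.4590 km
P10: 3.4817 km
P11: 11.6548 km
P12: 36.0560 km
P13: 9.6257 km
P14: 17.1203 km
Sorted: P10 (3.4817 km) < P13 (9.6257 km) < P11 (11.6548 km) < P4 (14.0065 km) < P8 (14.3326 km) < …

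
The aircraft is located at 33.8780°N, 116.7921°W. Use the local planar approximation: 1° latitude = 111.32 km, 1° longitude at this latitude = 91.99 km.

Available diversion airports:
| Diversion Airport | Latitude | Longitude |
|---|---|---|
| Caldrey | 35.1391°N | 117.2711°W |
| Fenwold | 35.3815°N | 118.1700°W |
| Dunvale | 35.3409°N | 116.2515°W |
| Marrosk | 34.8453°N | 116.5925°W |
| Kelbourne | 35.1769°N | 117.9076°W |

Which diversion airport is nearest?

Marrosk

Distances from 33.8780°N, 116.7921°W:
Caldrey: √((1.2611·111.32)² + (-0.4790·91.99)²) = √(19708.131287 + 1941.566476) = 147.1384 km
Fenwold: √((1.5035·111.32)² + (-1.3779·91.99)²) = √(28012.589699 + 16066.328333) = 209.9498 km
Dunvale: √((1.4629·111.32)² + (0.5406·91.99)²) = √(26520.131620 + 2473.052411) = 170.2739 km
Marrosk: √((0.9673·111.32)² + (0.1996·91.99)²) = √(11594.947081 + 337.133812) = 109.2341 km
Kelbourne: √((1.2989·111.32)² + (-1.1155·91.99)²) = √(20907.294123 + 10529.806414) = 177.3051 km
Minimum: Marrosk at 109.2341 km.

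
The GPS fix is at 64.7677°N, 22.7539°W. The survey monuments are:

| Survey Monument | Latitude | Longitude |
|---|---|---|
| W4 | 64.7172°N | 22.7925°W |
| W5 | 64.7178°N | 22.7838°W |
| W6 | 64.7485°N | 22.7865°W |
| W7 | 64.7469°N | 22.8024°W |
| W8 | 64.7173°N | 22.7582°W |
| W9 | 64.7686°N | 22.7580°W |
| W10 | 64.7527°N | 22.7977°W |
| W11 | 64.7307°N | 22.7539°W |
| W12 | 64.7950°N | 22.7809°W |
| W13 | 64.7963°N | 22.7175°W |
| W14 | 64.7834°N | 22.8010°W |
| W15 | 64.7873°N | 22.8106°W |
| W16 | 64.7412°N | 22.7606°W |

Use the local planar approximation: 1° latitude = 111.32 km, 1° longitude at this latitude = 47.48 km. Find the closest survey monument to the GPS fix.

Distances from 64.7677°N, 22.7539°W:
W4: 5.9129 km
W5: 5.7334 km
W6: 2.6390 km
W7: 3.2656 km
W8: 5.6142 km
W9: 0.2189 km
W10: 2.6670 km
W11: 4.1188 km
W12: 3.2984 km
W13: 3.6226 km
W14: 2.8382 km
W15: 3.4653 km
W16: 2.9671 km
Minimum: W9 at 0.2189 km.

W9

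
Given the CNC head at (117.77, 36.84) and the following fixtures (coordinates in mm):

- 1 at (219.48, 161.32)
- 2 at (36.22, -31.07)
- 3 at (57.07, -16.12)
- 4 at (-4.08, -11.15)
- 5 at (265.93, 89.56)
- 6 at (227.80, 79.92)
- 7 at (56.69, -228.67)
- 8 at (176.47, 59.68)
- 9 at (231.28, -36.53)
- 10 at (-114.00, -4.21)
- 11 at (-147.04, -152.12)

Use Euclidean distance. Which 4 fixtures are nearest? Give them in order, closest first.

Distances from (117.77, 36.84):
1: √((101.71)² + (124.48)²) = √(10344.9241 + 15495.2704) = 160.75 mm
2: √((-81.55)² + (-67.91)²) = √(6650.4025 + 4611.7681) = 106.12 mm
3: √((-60.70)² + (-52.96)²) = √(3684.4900 + 2804.7616) = 80.56 mm
4: √((-121.85)² + (-47.99)²) = √(14847.4225 + 2303.0401) = 130.96 mm
5: √((148.16)² + (52.72)²) = √(21951.3856 + 2779.3984) = 157.26 mm
6: √((110.03)² + (43.08)²) = √(12106.6009 + 1855.8864) = 118.16 mm
7: √((-61.08)² + (-265.51)²) = √(3730.7664 + 70495.5601) = 272.45 mm
8: √((58.70)² + (22.84)²) = √(3445.6900 + 521.6656) = 62.99 mm
9: √((113.51)² + (-73.37)²) = √(12884.5201 + 5383.1569) = 135.16 mm
10: √((-231.77)² + (-41.05)²) = √(53717.3329 + 1685.1025) = 235.38 mm
11: √((-264.81)² + (-188.96)²) = √(70124.3361 + 35705.8816) = 325.32 mm
Sorted: 8 (62.99 mm) < 3 (80.56 mm) < 2 (106.12 mm) < 6 (118.16 mm) < 4 (130.96 mm) < 9 (135.16 mm) < …

8, 3, 2, 6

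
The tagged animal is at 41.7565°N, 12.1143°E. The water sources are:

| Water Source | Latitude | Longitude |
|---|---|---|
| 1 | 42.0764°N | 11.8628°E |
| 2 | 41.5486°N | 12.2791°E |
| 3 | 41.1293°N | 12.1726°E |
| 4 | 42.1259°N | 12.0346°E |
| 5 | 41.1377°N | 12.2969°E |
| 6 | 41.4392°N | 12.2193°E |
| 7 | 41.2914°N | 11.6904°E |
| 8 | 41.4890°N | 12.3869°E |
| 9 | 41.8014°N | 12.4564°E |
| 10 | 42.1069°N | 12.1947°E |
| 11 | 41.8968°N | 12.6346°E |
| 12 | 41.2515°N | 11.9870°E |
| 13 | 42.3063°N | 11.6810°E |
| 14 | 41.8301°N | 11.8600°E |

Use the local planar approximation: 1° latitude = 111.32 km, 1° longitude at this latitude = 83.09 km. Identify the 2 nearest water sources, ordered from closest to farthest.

14, 2

Distances from 41.7565°N, 12.1143°E:
1: √((0.3199·111.32)² + (-0.2515·83.09)²) = √(1268.162409 + 436.690251) = 41.2899 km
2: √((-0.2079·111.32)² + (0.1648·83.09)²) = √(535.618260 + 187.504603) = 26.8909 km
3: √((-0.6272·111.32)² + (0.0583·83.09)²) = √(4874.818995 + 23.465760) = 69.9877 km
4: √((0.3694·111.32)² + (-0.0797·83.09)²) = √(1690.986645 + 43.854500) = 41.6514 km
5: √((-0.6188·111.32)² + (0.1826·83.09)²) = √(4745.117875 + 230.196685) = 70.5359 km
6: √((-0.3173·111.32)² + (0.1050·83.09)²) = √(1247.632098 + 76.116028) = 36.3833 km
7: √((-0.4651·111.32)² + (-0.4239·83.09)²) = √(2680.643584 + 1240.578788) = 62.6197 km
8: √((-0.2675·111.32)² + (0.2726·83.09)²) = √(886.735240 + 513.037630) = 37.4135 km
9: √((0.0449·111.32)² + (0.3421·83.09)²) = √(24.982683 + 807.985685) = 28.8612 km
10: √((0.3504·111.32)² + (0.0804·83.09)²) = √(1521.509227 + 44.628225) = 39.5745 km
11: √((0.1403·111.32)² + (0.5203·83.09)²) = √(243.928046 + 1868.982219) = 45.9664 km
12: √((-0.5050·111.32)² + (-0.1273·83.09)²) = √(3160.306116 + 111.880481) = 57.2030 km
13: √((0.5498·111.32)² + (-0.4333·83.09)²) = √(3745.897300 + 1296.208592) = 71.0078 km
14: √((0.0736·111.32)² + (-0.2543·83.09)²) = √(67.127740 + 446.467899) = 22.6626 km
Sorted: 14 (22.6626 km) < 2 (26.8909 km) < 9 (28.8612 km) < 6 (36.3833 km) < …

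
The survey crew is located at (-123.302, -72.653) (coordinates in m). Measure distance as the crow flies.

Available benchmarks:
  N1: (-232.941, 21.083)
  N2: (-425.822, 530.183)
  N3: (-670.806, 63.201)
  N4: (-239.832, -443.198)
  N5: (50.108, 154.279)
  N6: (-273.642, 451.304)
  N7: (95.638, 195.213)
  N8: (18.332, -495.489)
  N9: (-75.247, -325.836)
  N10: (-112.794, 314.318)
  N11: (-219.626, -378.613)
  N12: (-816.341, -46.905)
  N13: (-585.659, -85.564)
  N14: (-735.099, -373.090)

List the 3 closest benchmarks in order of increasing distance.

N1, N9, N5

Distances from (-123.302, -72.653):
N1: √((-109.639)² + (93.736)²) = √(12020.71032 + 8786.43770) = 144.247 m
N2: √((-302.520)² + (602.836)²) = √(91518.35040 + 363411.24290) = 674.485 m
N3: √((-547.504)² + (135.854)²) = √(299760.63002 + 18456.30932) = 564.107 m
N4: √((-116.530)² + (-370.545)²) = √(13579.24090 + 137303.59702) = 388.436 m
N5: √((173.410)² + (226.932)²) = √(30071.02810 + 51498.13262) = 285.603 m
N6: √((-150.340)² + (523.957)²) = √(22602.11560 + 274530.93785) = 545.099 m
N7: √((218.940)² + (267.866)²) = √(47934.72360 + 71752.19396) = 345.958 m
N8: √((141.634)² + (-422.836)²) = √(20060.18996 + 178790.28290) = 445.927 m
N9: √((48.055)² + (-253.183)²) = √(2309.28303 + 64101.63149) = 257.703 m
N10: √((10.508)² + (386.971)²) = √(110.41806 + 149746.55484) = 387.114 m
N11: √((-96.324)² + (-305.960)²) = √(9278.31298 + 93611.52160) = 320.764 m
N12: √((-693.039)² + (25.748)²) = √(480303.05552 + 662.95950) = 693.517 m
N13: √((-462.357)² + (-12.911)²) = √(213773.99545 + 166.69392) = 462.537 m
N14: √((-611.797)² + (-300.437)²) = √(374295.56921 + 90262.39097) = 681.585 m
Sorted: N1 (144.247 m) < N9 (257.703 m) < N5 (285.603 m) < N11 (320.764 m) < N7 (345.958 m) < …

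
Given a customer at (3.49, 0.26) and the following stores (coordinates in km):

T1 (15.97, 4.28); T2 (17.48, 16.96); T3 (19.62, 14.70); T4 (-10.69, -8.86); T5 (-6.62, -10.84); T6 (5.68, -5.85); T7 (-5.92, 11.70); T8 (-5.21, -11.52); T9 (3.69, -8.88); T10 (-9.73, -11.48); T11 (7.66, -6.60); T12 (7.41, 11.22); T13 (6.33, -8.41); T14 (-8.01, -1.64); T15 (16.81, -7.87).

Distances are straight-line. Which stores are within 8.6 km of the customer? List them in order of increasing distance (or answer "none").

Distances from (3.49, 0.26):
T1: √((12.48)² + (4.02)²) = √(155.7504 + 16.1604) = 13.11 km
T2: √((13.99)² + (16.70)²) = √(195.7201 + 278.8900) = 21.79 km
T3: √((16.13)² + (14.44)²) = √(260.1769 + 208.5136) = 21.65 km
T4: √((-14.18)² + (-9.12)²) = √(201.0724 + 83.1744) = 16.86 km
T5: √((-10.11)² + (-11.10)²) = √(102.2121 + 123.2100) = 15.01 km
T6: √((2.19)² + (-6.11)²) = √(4.7961 + 37.3321) = 6.49 km
T7: √((-9.41)² + (11.44)²) = √(88.5481 + 130.8736) = 14.81 km
T8: √((-8.70)² + (-11.78)²) = √(75.6900 + 138.7684) = 14.64 km
T9: √((0.20)² + (-9.14)²) = √(0.0400 + 83.5396) = 9.14 km
T10: √((-13.22)² + (-11.74)²) = √(174.7684 + 137.8276) = 17.68 km
T11: √((4.17)² + (-6.86)²) = √(17.3889 + 47.0596) = 8.03 km
T12: √((3.92)² + (10.96)²) = √(15.3664 + 120.1216) = 11.64 km
T13: √((2.84)² + (-8.67)²) = √(8.0656 + 75.1689) = 9.12 km
T14: √((-11.50)² + (-1.90)²) = √(132.2500 + 3.6100) = 11.66 km
T15: √((13.32)² + (-8.13)²) = √(177.4224 + 66.0969) = 15.61 km
Threshold 8.6 km: T6 (6.49 km), T11 (8.03 km) are within range.

T6, T11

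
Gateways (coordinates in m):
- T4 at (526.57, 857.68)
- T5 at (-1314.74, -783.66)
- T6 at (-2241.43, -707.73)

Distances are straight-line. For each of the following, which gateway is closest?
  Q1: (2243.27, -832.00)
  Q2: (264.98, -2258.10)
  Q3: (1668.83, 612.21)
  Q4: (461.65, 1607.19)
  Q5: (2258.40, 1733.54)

Q1 at (2243.27, -832.00):
  T4: √((-1716.70)² + (1689.68)²) = √(2947058.8900 + 2855018.5024) = 2408.75 m
  T5: √((-3558.01)² + (48.34)²) = √(12659435.1601 + 2336.7556) = 3558.34 m
  T6: √((-4484.70)² + (124.27)²) = √(20112534.0900 + 15443.0329) = 4486.42 m
  → nearest: T4 (2408.75 m)
Q2 at (264.98, -2258.10):
  T4: √((261.59)² + (3115.78)²) = √(68429.3281 + 9708085.0084) = 3126.74 m
  T5: √((-1579.72)² + (1474.44)²) = √(2495515.2784 + 2173973.3136) = 2160.90 m
  T6: √((-2506.41)² + (1550.37)²) = √(6282091.0881 + 2403647.1369) = 2947.16 m
  → nearest: T5 (2160.90 m)
Q3 at (1668.83, 612.21):
  T4: √((-1142.26)² + (245.47)²) = √(1304757.9076 + 60255.5209) = 1168.34 m
  T5: √((-2983.57)² + (-1395.87)²) = √(8901689.9449 + 1948453.0569) = 3293.96 m
  T6: √((-3910.26)² + (-1319.94)²) = √(15290133.2676 + 1742241.6036) = 4127.03 m
  → nearest: T4 (1168.34 m)
Q4 at (461.65, 1607.19):
  T4: √((64.92)² + (-749.51)²) = √(4214.6064 + 561765.2401) = 752.32 m
  T5: √((-1776.39)² + (-2390.85)²) = √(3155561.4321 + 5716163.7225) = 2978.54 m
  T6: √((-2703.08)² + (-2314.92)²) = √(7306641.4864 + 5358854.6064) = 3558.86 m
  → nearest: T4 (752.32 m)
Q5 at (2258.40, 1733.54):
  T4: √((-1731.83)² + (-875.86)²) = √(2999235.1489 + 767130.7396) = 1940.71 m
  T5: √((-3573.14)² + (-2517.20)²) = √(12767329.4596 + 6336295.8400) = 4370.77 m
  T6: √((-4499.83)² + (-2441.27)²) = √(20248470.0289 + 5959799.2129) = 5119.40 m
  → nearest: T4 (1940.71 m)

Q1→T4; Q2→T5; Q3→T4; Q4→T4; Q5→T4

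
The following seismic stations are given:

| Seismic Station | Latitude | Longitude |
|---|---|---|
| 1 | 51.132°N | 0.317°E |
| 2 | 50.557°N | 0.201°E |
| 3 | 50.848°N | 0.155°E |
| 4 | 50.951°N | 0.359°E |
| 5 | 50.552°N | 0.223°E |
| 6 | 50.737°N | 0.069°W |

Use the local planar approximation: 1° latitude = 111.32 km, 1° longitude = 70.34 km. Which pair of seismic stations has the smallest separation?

Pairwise distances:
1–2: 64.527 km
1–3: 33.606 km
1–4: 20.364 km
1–5: 64.903 km
1–6: 51.679 km
2–3: 32.555 km
2–4: 45.246 km
2–5: 1.645 km
2–6: 27.608 km
3–4: 18.368 km
3–5: 33.296 km
3–6: 20.023 km
4–5: 45.435 km
4–6: 38.391 km
5–6: 29.086 km
Closest pair: 2–5 at 1.645 km.

2 and 5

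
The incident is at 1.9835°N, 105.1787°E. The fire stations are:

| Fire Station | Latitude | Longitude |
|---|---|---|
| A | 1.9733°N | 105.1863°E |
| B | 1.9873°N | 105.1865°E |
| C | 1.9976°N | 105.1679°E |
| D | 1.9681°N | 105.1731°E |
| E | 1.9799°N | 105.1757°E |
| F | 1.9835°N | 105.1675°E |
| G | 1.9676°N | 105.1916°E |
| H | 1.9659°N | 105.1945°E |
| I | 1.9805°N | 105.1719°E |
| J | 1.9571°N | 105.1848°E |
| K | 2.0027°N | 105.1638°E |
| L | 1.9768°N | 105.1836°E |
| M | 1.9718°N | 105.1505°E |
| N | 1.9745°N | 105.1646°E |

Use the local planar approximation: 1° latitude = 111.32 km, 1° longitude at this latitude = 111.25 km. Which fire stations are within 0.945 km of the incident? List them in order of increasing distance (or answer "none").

E, I, L

Distances from 1.9835°N, 105.1787°E:
A: 1.4157 km
B: 0.9654 km
C: 1.9767 km
D: 1.8240 km
E: 0.5215 km
F: 1.2460 km
G: 2.2787 km
H: 2.6322 km
I: 0.8269 km
J: 3.0162 km
K: 2.7048 km
L: 0.9238 km
M: 3.3969 km
N: 1.8613 km
Threshold 0.945 km: E (0.5215 km), I (0.8269 km), L (0.9238 km) are within range.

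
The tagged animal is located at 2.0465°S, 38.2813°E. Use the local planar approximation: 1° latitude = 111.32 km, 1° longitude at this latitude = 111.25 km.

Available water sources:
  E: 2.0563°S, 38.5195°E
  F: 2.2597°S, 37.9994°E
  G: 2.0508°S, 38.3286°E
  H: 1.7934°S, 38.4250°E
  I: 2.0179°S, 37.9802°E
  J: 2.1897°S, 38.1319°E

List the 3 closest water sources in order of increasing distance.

Distances from 2.0465°S, 38.2813°E:
E: √((-0.0098·111.32)² + (0.2382·111.25)²) = √(1.190141 + 702.236750) = 26.5222 km
F: √((-0.2132·111.32)² + (-0.2819·111.25)²) = √(563.275415 + 983.535842) = 39.3295 km
G: √((-0.0043·111.32)² + (0.0473·111.25)²) = √(0.229131 + 27.689960) = 5.2839 km
H: √((0.2531·111.32)² + (0.1437·111.25)²) = √(793.835809 + 255.572179) = 32.3946 km
I: √((0.0286·111.32)² + (-0.3011·111.25)²) = √(10.136277 + 1122.074132) = 33.6483 km
J: √((-0.1432·111.32)² + (-0.1494·111.25)²) = √(254.116246 + 276.249331) = 23.0297 km
Sorted: G (5.2839 km) < J (23.0297 km) < E (26.5222 km) < H (32.3946 km) < I (33.6483 km) < …

G, J, E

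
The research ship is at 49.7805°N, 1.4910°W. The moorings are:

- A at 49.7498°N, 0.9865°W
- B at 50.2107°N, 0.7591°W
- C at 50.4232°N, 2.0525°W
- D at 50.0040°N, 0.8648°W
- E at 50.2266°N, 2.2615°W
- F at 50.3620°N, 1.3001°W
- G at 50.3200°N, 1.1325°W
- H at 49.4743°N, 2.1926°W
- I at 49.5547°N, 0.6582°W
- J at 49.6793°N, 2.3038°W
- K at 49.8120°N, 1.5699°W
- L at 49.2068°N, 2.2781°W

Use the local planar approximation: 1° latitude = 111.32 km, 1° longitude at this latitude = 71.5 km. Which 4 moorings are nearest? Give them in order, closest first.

K, A, D, J

Distances from 49.7805°N, 1.4910°W:
A: √((-0.0307·111.32)² + (0.5045·71.5)²) = √(11.679470 + 1301.171148) = 36.2333 km
B: √((0.4302·111.32)² + (0.7319·71.5)²) = √(2293.439074 + 2738.517862) = 70.9363 km
C: √((0.6427·111.32)² + (-0.5615·71.5)²) = √(5118.739110 + 1611.801683) = 82.0399 km
D: √((0.2235·111.32)² + (0.6262·71.5)²) = √(619.015395 + 2004.648393) = 51.2217 km
E: √((0.4461·111.32)² + (-0.7705·71.5)²) = √(2466.100901 + 3034.990736) = 74.1693 km
F: √((0.5815·111.32)² + (0.1909·71.5)²) = √(4190.306913 + 186.304755) = 66.1560 km
G: √((0.5395·111.32)² + (0.3585·71.5)²) = √(3606.860065 + 657.037873) = 65.2985 km
H: √((-0.3062·111.32)² + (-0.7016·71.5)²) = √(1161.867940 + 2516.467027) = 60.6493 km
I: √((-0.2258·111.32)² + (0.8328·71.5)²) = √(631.821311 + 3545.630843) = 64.6332 km
J: √((-0.1012·111.32)² + (-0.8128·71.5)²) = √(126.913383 + 3377.376471) = 59.1970 km
K: √((0.0315·111.32)² + (-0.0789·71.5)²) = √(12.296103 + 31.824830) = 6.6424 km
L: √((-0.5737·111.32)² + (-0.7871·71.5)²) = √(4078.646771 + 3167.173890) = 85.1224 km
Sorted: K (6.6424 km) < A (36.2333 km) < D (51.2217 km) < J (59.1970 km) < H (60.6493 km) < I (64.6332 km) < …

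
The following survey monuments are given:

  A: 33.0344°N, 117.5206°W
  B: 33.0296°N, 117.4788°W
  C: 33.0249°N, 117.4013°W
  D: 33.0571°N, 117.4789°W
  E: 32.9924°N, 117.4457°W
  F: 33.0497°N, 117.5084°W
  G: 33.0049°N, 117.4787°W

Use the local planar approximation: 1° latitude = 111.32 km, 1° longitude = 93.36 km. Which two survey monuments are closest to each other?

A and F

Pairwise distances:
A–B: √((-0.0048·111.32)² + (0.0418·93.36)²) = √(0.285515 + 15.229100) = 3.9389 km
A–C: √((-0.0095·111.32)² + (0.1193·93.36)²) = √(1.118391 + 124.051658) = 11.1879 km
A–D: √((0.0227·111.32)² + (0.0417·93.36)²) = √(6.385547 + 15.156321) = 4.6413 km
A–E: √((-0.0420·111.32)² + (0.0749·93.36)²) = √(21.859739 + 48.897350) = 8.4117 km
A–F: √((0.0153·111.32)² + (0.0122·93.36)²) = √(2.900877 + 1.297303) = 2.0489 km
A–G: √((-0.0295·111.32)² + (0.0419·93.36)²) = √(10.784262 + 15.302054) = 5.1075 km
B–C: √((-0.0047·111.32)² + (0.0775·93.36)²) = √(0.273742 + 52.351013) = 7.2543 km
B–D: √((0.0275·111.32)² + (-0.0001·93.36)²) = √(9.371558 + 0.000087) = 3.0613 km
B–E: √((-0.0372·111.32)² + (0.0331·93.36)²) = √(17.148742 + 9.549435) = 5.1670 km
B–F: √((0.0201·111.32)² + (-0.0296·93.36)²) = √(5.006549 + 7.636689) = 3.5557 km
B–G: √((-0.0247·111.32)² + (0.0001·93.36)²) = √(7.560322 + 0.000087) = 2.7496 km
C–D: √((0.0322·111.32)² + (-0.0776·93.36)²) = √(12.848669 + 52.486200) = 8.0830 km
C–E: √((-0.0325·111.32)² + (-0.0444·93.36)²) = √(13.089200 + 17.182550) = 5.5020 km
C–F: √((0.0248·111.32)² + (-0.1071·93.36)²) = √(7.621663 + 99.977121) = 10.3730 km
C–G: √((-0.0200·111.32)² + (-0.0774·93.36)²) = √(4.956857 + 52.216001) = 7.5613 km
D–E: √((-0.0647·111.32)² + (0.0332·93.36)²) = √(51.874623 + 9.607223) = 7.8410 km
D–F: √((-0.0074·111.32)² + (-0.0295·93.36)²) = √(0.678594 + 7.585177) = 2.8747 km
D–G: √((-0.0522·111.32)² + (0.0002·93.36)²) = √(33.766605 + 0.000349) = 5.8109 km
E–F: √((0.0573·111.32)² + (-0.0627·93.36)²) = √(40.686997 + 34.265476) = 8.6575 km
E–G: √((0.0125·111.32)² + (-0.0330·93.36)²) = √(1.936272 + 9.491822) = 3.3805 km
F–G: √((-0.0448·111.32)² + (0.0297·93.36)²) = √(24.871525 + 7.688375) = 5.7061 km
Closest pair: A–F at 2.0489 km.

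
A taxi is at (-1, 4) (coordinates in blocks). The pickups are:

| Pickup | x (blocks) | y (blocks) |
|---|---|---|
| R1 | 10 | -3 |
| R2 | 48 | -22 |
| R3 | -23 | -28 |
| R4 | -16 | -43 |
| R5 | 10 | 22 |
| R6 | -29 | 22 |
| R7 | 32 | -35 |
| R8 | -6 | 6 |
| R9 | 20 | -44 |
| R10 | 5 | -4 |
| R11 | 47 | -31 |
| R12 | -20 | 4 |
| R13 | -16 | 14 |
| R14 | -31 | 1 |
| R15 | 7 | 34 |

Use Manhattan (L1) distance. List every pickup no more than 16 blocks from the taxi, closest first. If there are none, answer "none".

Distances from (-1, 4):
R1: |11| + |-7| = 11 + 7 = 18 blocks
R2: |49| + |-26| = 49 + 26 = 75 blocks
R3: |-22| + |-32| = 22 + 32 = 54 blocks
R4: |-15| + |-47| = 15 + 47 = 62 blocks
R5: |11| + |18| = 11 + 18 = 29 blocks
R6: |-28| + |18| = 28 + 18 = 46 blocks
R7: |33| + |-39| = 33 + 39 = 72 blocks
R8: |-5| + |2| = 5 + 2 = 7 blocks
R9: |21| + |-48| = 21 + 48 = 69 blocks
R10: |6| + |-8| = 6 + 8 = 14 blocks
R11: |48| + |-35| = 48 + 35 = 83 blocks
R12: |-19| + |0| = 19 + 0 = 19 blocks
R13: |-15| + |10| = 15 + 10 = 25 blocks
R14: |-30| + |-3| = 30 + 3 = 33 blocks
R15: |8| + |30| = 8 + 30 = 38 blocks
Threshold 16 blocks: R8 (7 blocks), R10 (14 blocks) are within range.

R8, R10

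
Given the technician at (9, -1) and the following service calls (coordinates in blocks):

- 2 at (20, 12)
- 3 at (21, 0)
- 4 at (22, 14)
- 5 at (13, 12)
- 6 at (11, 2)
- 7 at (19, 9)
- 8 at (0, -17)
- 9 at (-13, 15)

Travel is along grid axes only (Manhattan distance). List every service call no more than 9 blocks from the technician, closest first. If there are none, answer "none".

Distances from (9, -1):
2: 24 blocks
3: 13 blocks
4: 28 blocks
5: 17 blocks
6: 5 blocks
7: 20 blocks
8: 25 blocks
9: 38 blocks
Threshold 9 blocks: 6 (5 blocks) is within range.

6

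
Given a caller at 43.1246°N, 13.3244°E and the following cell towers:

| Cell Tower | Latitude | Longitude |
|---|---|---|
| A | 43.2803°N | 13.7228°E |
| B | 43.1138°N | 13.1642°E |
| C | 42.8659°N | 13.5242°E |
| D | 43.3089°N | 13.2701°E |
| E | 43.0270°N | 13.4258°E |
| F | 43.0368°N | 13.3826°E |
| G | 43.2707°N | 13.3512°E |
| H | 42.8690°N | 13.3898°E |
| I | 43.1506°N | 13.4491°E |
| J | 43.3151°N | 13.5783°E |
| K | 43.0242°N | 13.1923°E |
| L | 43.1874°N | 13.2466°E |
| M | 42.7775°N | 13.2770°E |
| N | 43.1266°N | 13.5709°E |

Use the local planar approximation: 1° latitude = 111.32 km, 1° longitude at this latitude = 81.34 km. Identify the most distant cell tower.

M

Distances from 43.1246°N, 13.3244°E:
A: √((0.1557·111.32)² + (0.3984·81.34)²) = √(300.416388 + 1050.139503) = 36.7499 km
B: √((-0.0108·111.32)² + (-0.1602·81.34)²) = √(1.445419 + 169.798309) = 13.0860 km
C: √((-0.2587·111.32)² + (0.1998·81.34)²) = √(829.352681 + 264.118793) = 33.0677 km
D: √((0.1843·111.32)² + (-0.0543·81.34)²) = √(420.917581 + 19.507787) = 20.9863 km
E: √((-0.0976·111.32)² + (0.1014·81.34)²) = √(118.044574 + 68.027459) = 13.6408 km
F: √((-0.0878·111.32)² + (0.0582·81.34)²) = √(95.529043 + 22.410642) = 10.8600 km
G: √((0.1461·111.32)² + (0.0268·81.34)²) = √(264.512882 + 4.752016) = 16.4093 km
H: √((-0.2556·111.32)² + (0.0654·81.34)²) = √(809.595516 + 28.298527) = 28.9464 km
I: √((0.0260·111.32)² + (0.1247·81.34)²) = √(8.377088 + 102.882437) = 10.5480 km
J: √((0.1905·111.32)² + (0.2539·81.34)²) = √(449.713946 + 426.514439) = 29.6012 km
K: √((-0.1004·111.32)² + (-0.1321·81.34)²) = √(124.914778 + 115.455326) = 15.5039 km
L: √((0.0628·111.32)² + (-0.0778·81.34)²) = √(48.872627 + 40.046773) = 9.4297 km
M: √((-0.3471·111.32)² + (-0.0474·81.34)²) = √(1492.985613 + 14.865004) = 38.8311 km
N: √((0.0020·111.32)² + (0.2465·81.34)²) = √(0.049569 + 402.014931) = 20.0515 km
Maximum: M at 38.8311 km.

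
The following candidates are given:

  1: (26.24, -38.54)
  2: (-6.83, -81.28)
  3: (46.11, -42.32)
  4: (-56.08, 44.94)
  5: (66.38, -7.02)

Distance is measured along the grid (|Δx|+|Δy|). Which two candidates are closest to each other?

1 and 3

Pairwise distances:
1–3: 23.65
3–5: 55.57
1–5: 71.66
1–2: 75.81
2–3: 91.90
2–5: 147.47
1–4: 165.80
4–5: 174.42
2–4: 175.47
3–4: 189.45
Closest pair: 1–3 at 23.65.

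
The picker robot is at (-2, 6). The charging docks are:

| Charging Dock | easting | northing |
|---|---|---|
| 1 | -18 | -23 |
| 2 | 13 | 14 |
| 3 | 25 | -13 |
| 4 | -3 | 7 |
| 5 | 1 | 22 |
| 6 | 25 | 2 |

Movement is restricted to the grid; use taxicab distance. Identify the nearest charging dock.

Distances from (-2, 6):
1: 45
2: 23
3: 46
4: 2
5: 19
6: 31
Minimum: 4 at 2.

4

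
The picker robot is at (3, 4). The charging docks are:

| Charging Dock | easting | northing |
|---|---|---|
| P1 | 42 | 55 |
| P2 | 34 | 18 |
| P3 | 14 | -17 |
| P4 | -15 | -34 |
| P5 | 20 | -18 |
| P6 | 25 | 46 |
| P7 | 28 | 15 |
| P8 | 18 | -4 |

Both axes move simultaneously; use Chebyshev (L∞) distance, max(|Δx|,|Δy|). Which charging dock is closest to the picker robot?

Distances from (3, 4):
P1: 51
P2: 31
P3: 21
P4: 38
P5: 22
P6: 42
P7: 25
P8: 15
Minimum: P8 at 15.

P8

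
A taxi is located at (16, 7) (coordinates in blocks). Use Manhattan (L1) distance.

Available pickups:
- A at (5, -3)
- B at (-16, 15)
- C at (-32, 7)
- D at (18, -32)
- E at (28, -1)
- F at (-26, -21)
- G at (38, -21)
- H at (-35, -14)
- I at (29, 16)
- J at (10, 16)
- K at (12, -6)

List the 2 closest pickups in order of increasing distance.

J, K

Distances from (16, 7):
A: 21 blocks
B: 40 blocks
C: 48 blocks
D: 41 blocks
E: 20 blocks
F: 70 blocks
G: 50 blocks
H: 72 blocks
I: 22 blocks
J: 15 blocks
K: 17 blocks
Sorted: J (15 blocks) < K (17 blocks) < E (20 blocks) < A (21 blocks) < …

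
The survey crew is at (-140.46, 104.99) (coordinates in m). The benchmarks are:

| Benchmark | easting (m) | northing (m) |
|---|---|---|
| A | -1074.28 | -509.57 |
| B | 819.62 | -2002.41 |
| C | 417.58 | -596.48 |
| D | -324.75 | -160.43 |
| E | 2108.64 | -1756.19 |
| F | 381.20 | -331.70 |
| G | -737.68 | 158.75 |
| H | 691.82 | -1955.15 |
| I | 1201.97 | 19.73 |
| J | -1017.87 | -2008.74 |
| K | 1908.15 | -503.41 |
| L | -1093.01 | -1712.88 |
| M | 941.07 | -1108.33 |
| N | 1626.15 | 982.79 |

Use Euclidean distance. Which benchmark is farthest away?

E

Distances from (-140.46, 104.99):
A: 1117.90 m
B: 2315.79 m
C: 896.36 m
D: 323.13 m
E: 2919.32 m
F: 680.31 m
G: 599.63 m
H: 2221.91 m
I: 1345.13 m
J: 2288.60 m
K: 2137.04 m
L: 2052.32 m
M: 1625.38 m
N: 1972.67 m
Maximum: E at 2919.32 m.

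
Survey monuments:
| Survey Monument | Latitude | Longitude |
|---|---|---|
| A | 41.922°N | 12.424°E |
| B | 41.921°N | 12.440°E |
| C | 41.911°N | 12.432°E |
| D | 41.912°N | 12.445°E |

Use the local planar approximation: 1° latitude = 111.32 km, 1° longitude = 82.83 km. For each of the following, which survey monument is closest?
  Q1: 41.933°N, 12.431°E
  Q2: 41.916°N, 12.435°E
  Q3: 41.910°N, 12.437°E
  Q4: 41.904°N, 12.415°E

Q1 at 41.933°N, 12.431°E:
  A: 1.355 km
  B: 1.530 km
  C: 2.450 km
  D: 2.610 km
  → nearest: A (1.355 km)
Q2 at 41.916°N, 12.435°E:
  A: 1.130 km
  B: 0.694 km
  C: 0.610 km
  D: 0.940 km
  → nearest: C (0.610 km)
Q3 at 41.910°N, 12.437°E:
  A: 1.716 km
  B: 1.249 km
  C: 0.429 km
  D: 0.699 km
  → nearest: C (0.429 km)
Q4 at 41.904°N, 12.415°E:
  A: 2.138 km
  B: 2.805 km
  C: 1.609 km
  D: 2.640 km
  → nearest: C (1.609 km)

Q1→A; Q2→C; Q3→C; Q4→C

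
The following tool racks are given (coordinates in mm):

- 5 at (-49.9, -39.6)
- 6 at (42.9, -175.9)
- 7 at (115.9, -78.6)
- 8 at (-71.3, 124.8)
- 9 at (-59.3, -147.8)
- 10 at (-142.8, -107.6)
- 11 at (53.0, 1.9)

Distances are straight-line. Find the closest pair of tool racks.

Pairwise distances:
9–10: 92.7 mm
7–11: 102.2 mm
6–9: 106.0 mm
5–9: 108.6 mm
5–11: 111.0 mm
5–10: 115.1 mm
6–7: 121.6 mm
5–6: 164.9 mm
5–8: 165.8 mm
5–7: 170.3 mm
8–11: 174.8 mm
6–11: 178.1 mm
9–11: 187.1 mm
7–9: 188.4 mm
6–10: 197.9 mm
10–11: 224.3 mm
8–10: 243.2 mm
7–10: 260.3 mm
8–9: 272.9 mm
7–8: 276.4 mm
6–8: 321.7 mm
Closest pair: 9–10 at 92.7 mm.

9 and 10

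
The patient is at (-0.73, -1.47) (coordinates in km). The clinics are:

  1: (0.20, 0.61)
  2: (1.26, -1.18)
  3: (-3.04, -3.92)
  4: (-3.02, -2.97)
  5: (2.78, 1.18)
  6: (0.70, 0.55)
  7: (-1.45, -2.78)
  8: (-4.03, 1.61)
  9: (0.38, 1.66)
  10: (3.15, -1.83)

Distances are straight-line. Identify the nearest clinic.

Distances from (-0.73, -1.47):
1: √((0.93)² + (2.08)²) = √(0.8649 + 4.3264) = 2.28 km
2: √((1.99)² + (0.29)²) = √(3.9601 + 0.0841) = 2.01 km
3: √((-2.31)² + (-2.45)²) = √(5.3361 + 6.0025) = 3.37 km
4: √((-2.29)² + (-1.50)²) = √(5.2441 + 2.2500) = 2.74 km
5: √((3.51)² + (2.65)²) = √(12.3201 + 7.0225) = 4.40 km
6: √((1.43)² + (2.02)²) = √(2.0449 + 4.0804) = 2.47 km
7: √((-0.72)² + (-1.31)²) = √(0.5184 + 1.7161) = 1.49 km
8: √((-3.30)² + (3.08)²) = √(10.8900 + 9.4864) = 4.51 km
9: √((1.11)² + (3.13)²) = √(1.2321 + 9.7969) = 3.32 km
10: √((3.88)² + (-0.36)²) = √(15.0544 + 0.1296) = 3.90 km
Minimum: 7 at 1.49 km.

7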